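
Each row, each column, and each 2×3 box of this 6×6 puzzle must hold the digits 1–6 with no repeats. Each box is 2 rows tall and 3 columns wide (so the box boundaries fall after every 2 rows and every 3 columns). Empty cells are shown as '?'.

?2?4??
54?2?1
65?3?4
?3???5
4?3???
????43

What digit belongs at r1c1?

3

r1c6 = 6 (sole candidate).
r2c3 = 6 (sole candidate).
r2c5 = 3 (sole candidate).
r5c6 = 2 (sole candidate).
r1c3 = 1 (sole candidate).
r1c5 = 5 (sole candidate).
r3c3 = 2 (sole candidate).
r3c5 = 1 (sole candidate).
r4c1 = 1 (sole candidate).
r4c3 = 4 (sole candidate).
r4c4 = 6 (sole candidate).
r4c5 = 2 (sole candidate).
r5c5 = 6 (sole candidate).
r6c1 = 2 (sole candidate).
r6c3 = 5 (sole candidate).
r6c4 = 1 (sole candidate).
r1c1 = 3: row 1 has {1,2,4,5,6}; col 1 has {1,2,4,5,6}; box has {1,2,4,5,6} → only 3 remains.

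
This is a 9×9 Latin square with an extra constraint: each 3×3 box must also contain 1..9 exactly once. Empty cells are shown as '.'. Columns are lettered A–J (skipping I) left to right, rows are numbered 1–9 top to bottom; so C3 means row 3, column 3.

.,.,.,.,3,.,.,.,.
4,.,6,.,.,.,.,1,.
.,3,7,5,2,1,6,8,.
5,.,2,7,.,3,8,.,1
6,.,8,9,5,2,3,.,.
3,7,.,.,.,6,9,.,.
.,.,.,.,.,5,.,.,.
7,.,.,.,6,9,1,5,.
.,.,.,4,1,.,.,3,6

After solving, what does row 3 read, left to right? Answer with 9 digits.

D2 = 8: row 2 has {1,4,6}; col 4 has {4,5,7,9}; box has {1,2,3,5} → only 8 remains.
F2 = 7: row 2 has {1,4,6,8}; col 6 has {1,2,3,5,6,9}; box has {1,2,3,5,8} → only 7 remains.
A3 = 9: row 3 has {1,2,3,5,6,7,8}; col 1 has {3,4,5,6,7}; box has {3,4,6,7} → only 9 remains.
J3 = 4: row 3 has {1,2,3,5,6,7,8,9}; col 9 has {1,6}; box has {1,6,8} → only 4 remains.

937521684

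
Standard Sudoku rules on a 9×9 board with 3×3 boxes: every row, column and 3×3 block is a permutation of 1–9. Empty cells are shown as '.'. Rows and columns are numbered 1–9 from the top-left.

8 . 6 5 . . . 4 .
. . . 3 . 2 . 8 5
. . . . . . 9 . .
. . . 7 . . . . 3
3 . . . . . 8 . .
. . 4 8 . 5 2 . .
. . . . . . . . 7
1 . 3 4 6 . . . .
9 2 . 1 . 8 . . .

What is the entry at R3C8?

R3C4 = 6: row 3 has {9}; col 4 has {1,3,4,5,7,8}; box has {2,3,5} → only 6 remains.
R8C7 = 5: row 8 has {1,3,4,6}; col 7 has {2,8,9}; box has {7} → only 5 remains.
R1C9 = 2: in row 1, 2 can only go here (every other open cell in that row sees a 2).
R3C9 = 1: row 3 has {6,9}; col 9 has {2,3,5,7}; box has {2,4,5,8,9} → only 1 remains.
R2C7 = 6: in row 2, 6 can only go here (every other open cell in that row sees a 6).
R3C5 = 8: in row 3, 8 can only go here (every other open cell in that row sees an 8).
R6C5 = 3: in row 6, 3 can only go here (every other open cell in that row sees a 3).
R8C8 = 2: in row 8, 2 can only go here (every other open cell in that row sees a 2).
R7C6 = 3: in column 6, 3 can only go here (every other open cell in that column sees a 3).
R1C7 = 7: in column 7, 7 can only go here (every other open cell in that column sees a 7).
R3C8 = 3: row 3 has {1,6,8,9}; col 8 has {2,4,8}; box has {1,2,4,5,6,7,8,9} → only 3 remains.

3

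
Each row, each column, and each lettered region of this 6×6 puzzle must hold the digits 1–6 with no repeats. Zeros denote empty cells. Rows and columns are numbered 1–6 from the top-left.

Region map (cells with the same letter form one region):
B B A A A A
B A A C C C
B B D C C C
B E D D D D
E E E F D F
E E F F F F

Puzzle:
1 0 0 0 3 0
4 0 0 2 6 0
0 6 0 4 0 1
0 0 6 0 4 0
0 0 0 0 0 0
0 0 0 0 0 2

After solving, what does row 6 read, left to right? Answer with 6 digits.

r3c5 = 5: row 3 has {1,4,6}; col 5 has {3,4,6}; region has {1,2,4,6} → only 5 remains.
r6c5 = 1: row 6 has {2}; col 5 has {3,4,5,6}; region has {2} → only 1 remains.
r2c6 = 3: row 2 has {2,4,6}; col 6 has {1,2}; region has {1,2,4,5,6} → only 3 remains.
r4c6 = 5: row 4 has {4,6}; col 6 has {1,2,3}; region has {4,6} → only 5 remains.
r5c5 = 2: row 5 has {}; col 5 has {1,3,4,5,6}; region has {4,5,6} → only 2 remains.
r3c3 = 3: row 3 has {1,4,5,6}; col 3 has {6}; region has {2,4,5,6} → only 3 remains.
r4c4 = 1: row 4 has {4,5,6}; col 4 has {2,4}; region has {2,3,4,5,6} → only 1 remains.
r3c1 = 2: row 3 has {1,3,4,5,6}; col 1 has {1,4}; region has {1,4,6} → only 2 remains.
r4c1 = 3: row 4 has {1,4,5,6}; col 1 has {1,2,4}; region has {1,2,4,6} → only 3 remains.
r4c2 = 2: row 4 has {1,3,4,5,6}; col 2 has {6}; region has {} → only 2 remains.
r1c2 = 5: row 1 has {1,3}; col 2 has {2,6}; region has {1,2,3,4,6} → only 5 remains.
r1c4 = 6: row 1 has {1,3,5}; col 4 has {1,2,4}; region has {3} → only 6 remains.
r1c6 = 4: row 1 has {1,3,5,6}; col 6 has {1,2,3,5}; region has {3,6} → only 4 remains.
r2c2 = 1: row 2 has {2,3,4,6}; col 2 has {2,5,6}; region has {3,4,6} → only 1 remains.
r2c3 = 5: row 2 has {1,2,3,4,6}; col 3 has {3,6}; region has {1,3,4,6} → only 5 remains.
r5c6 = 6: row 5 has {2}; col 6 has {1,2,3,4,5}; region has {1,2} → only 6 remains.
r6c3 = 4: row 6 has {1,2}; col 3 has {3,5,6}; region has {1,2,6} → only 4 remains.
r1c3 = 2: row 1 has {1,3,4,5,6}; col 3 has {3,4,5,6}; region has {1,3,4,5,6} → only 2 remains.
r5c1 = 5: row 5 has {2,6}; col 1 has {1,2,3,4}; region has {2} → only 5 remains.
r5c3 = 1: row 5 has {2,5,6}; col 3 has {2,3,4,5,6}; region has {2,5} → only 1 remains.
r5c4 = 3: row 5 has {1,2,5,6}; col 4 has {1,2,4,6}; region has {1,2,4,6} → only 3 remains.
r6c1 = 6: row 6 has {1,2,4}; col 1 has {1,2,3,4,5}; region has {1,2,5} → only 6 remains.
r6c2 = 3: row 6 has {1,2,4,6}; col 2 has {1,2,5,6}; region has {1,2,5,6} → only 3 remains.
r6c4 = 5: row 6 has {1,2,3,4,6}; col 4 has {1,2,3,4,6}; region has {1,2,3,4,6} → only 5 remains.

634512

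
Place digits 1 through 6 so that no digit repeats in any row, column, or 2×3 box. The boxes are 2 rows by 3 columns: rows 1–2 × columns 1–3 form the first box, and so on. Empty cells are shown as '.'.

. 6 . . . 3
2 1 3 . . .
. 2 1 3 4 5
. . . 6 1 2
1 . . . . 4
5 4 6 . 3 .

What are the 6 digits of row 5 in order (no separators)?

132564

row 1, column 1 = 4 (sole candidate).
row 1, column 3 = 5 (sole candidate).
row 1, column 5 = 2 (sole candidate).
row 2, column 6 = 6 (sole candidate).
row 3, column 1 = 6 (sole candidate).
row 4, column 1 = 3 (sole candidate).
row 4, column 2 = 5 (sole candidate).
row 4, column 3 = 4 (sole candidate).
row 5, column 2 = 3: row 5 has {1,4}; col 2 has {1,2,4,5,6}; box has {1,4,5,6} → only 3 remains.
row 5, column 3 = 2: row 5 has {1,3,4}; col 3 has {1,3,4,5,6}; box has {1,3,4,5,6} → only 2 remains.
row 5, column 4 = 5: row 5 has {1,2,3,4}; col 4 has {3,6}; box has {3,4} → only 5 remains.
row 5, column 5 = 6: row 5 has {1,2,3,4,5}; col 5 has {1,2,3,4}; box has {3,4,5} → only 6 remains.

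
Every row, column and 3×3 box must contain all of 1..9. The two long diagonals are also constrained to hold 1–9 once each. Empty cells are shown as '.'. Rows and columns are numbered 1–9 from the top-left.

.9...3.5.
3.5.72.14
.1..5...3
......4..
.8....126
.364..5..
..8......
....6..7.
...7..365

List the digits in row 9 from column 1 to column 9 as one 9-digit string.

942718365

row 2, column 2 = 6: row 2 has {1,2,3,4,5,7}; col 2 has {1,3,8,9}; box has {1,3,5,9}; main diagonal has {5,7} → only 6 remains.
row 4, column 6 = 6: in row 4, 6 can only go here (every other open cell in that row sees a 6).
row 3, column 4 = 6: in row 3, 6 can only go here (every other open cell in that row sees a 6).
row 1, column 7 = 6: in row 1, 6 can only go here (every other open cell in that row sees a 6).
row 7, column 1 = 6: in row 7, 6 can only go here (every other open cell in that row sees a 6).
row 7, column 2 = 7: in row 7, 7 can only go here (every other open cell in that row sees a 7).
row 9, column 2 = 4: in column 2, 4 can only go here (every other open cell in that column sees a 4).
row 8, column 6 = 4: in row 8, 4 can only go here (every other open cell in that row sees a 4).
row 7, column 8 = 4: in row 7, 4 can only go here (every other open cell in that row sees a 4).
row 8, column 3 = 3: in column 3, 3 can only go here (every other open cell in that column sees a 3).
row 1, column 5 = 4: in column 5, 4 can only go here (every other open cell in that column sees a 4).
row 1, column 4 = 1: in row 1, 1 can only go here (every other open cell in that row sees a 1).
row 1, column 1 = 8: in row 1, 8 can only go here (every other open cell in that row sees an 8).
row 5, column 6 = 7: in column 6, 7 can only go here (every other open cell in that column sees a 7).
row 7, column 6 = 5: in column 6, 5 can only go here (every other open cell in that column sees a 5).
row 5, column 4 = 5: in column 4, 5 can only go here (every other open cell in that column sees a 5).
row 5, column 5 = 3: in row 5, 3 can only go here (every other open cell in that row sees a 3).
row 4, column 8 = 3: in row 4, 3 can only go here (every other open cell in that row sees a 3).
row 7, column 4 = 3: in row 7, 3 can only go here (every other open cell in that row sees a 3).
row 3, column 7 = 7: in column 7, 7 can only go here (every other open cell in that column sees a 7).
row 1, column 9 = 2: row 1 has {1,3,4,5,6,8,9}; col 9 has {3,4,5,6}; box has {1,3,4,5,6,7}; anti-diagonal has {1,3,4,6,7,8} → only 2 remains.
row 8, column 2 = 5: row 8 has {3,4,6,7}; col 2 has {1,3,4,6,7,8,9}; box has {3,4,6,7,8}; anti-diagonal has {1,2,3,4,6,7,8} → only 5 remains.
row 9, column 1 = 9: row 9 has {3,4,5,6,7}; col 1 has {3,6,8}; box has {3,4,5,6,7,8}; anti-diagonal has {1,2,3,4,5,6,7,8} → only 9 remains.
row 1, column 3 = 7: row 1 has {1,2,3,4,5,6,8,9}; col 3 has {3,5,6,8}; box has {1,3,5,6,8,9} → only 7 remains.
row 4, column 2 = 2: row 4 has {3,4,6}; col 2 has {1,3,4,5,6,7,8,9}; box has {3,6,8} → only 2 remains.
row 4, column 4 = 9: row 4 has {2,3,4,6}; col 4 has {1,3,4,5,6,7}; box has {3,4,5,6,7}; main diagonal has {3,5,6,7,8} → only 9 remains.
row 5, column 1 = 4: row 5 has {1,2,3,5,6,7,8}; col 1 has {3,6,8,9}; box has {2,3,6,8} → only 4 remains.
row 5, column 3 = 9: row 5 has {1,2,3,4,5,6,7,8}; col 3 has {3,5,6,7,8}; box has {2,3,4,6,8} → only 9 remains.
row 6, column 6 = 1: row 6 has {3,4,5,6}; col 6 has {2,3,4,5,6,7}; box has {3,4,5,6,7,9}; main diagonal has {3,5,6,7,8,9} → only 1 remains.
row 7, column 7 = 2: row 7 has {3,4,5,6,7,8}; col 7 has {1,3,4,5,6,7}; box has {3,4,5,6,7}; main diagonal has {1,3,5,6,7,8,9} → only 2 remains.
row 9, column 6 = 8: row 9 has {3,4,5,6,7,9}; col 6 has {1,2,3,4,5,6,7}; box has {3,4,5,6,7} → only 8 remains.
row 2, column 4 = 8: row 2 has {1,2,3,4,5,6,7}; col 4 has {1,3,4,5,6,7,9}; box has {1,2,3,4,5,6,7} → only 8 remains.
row 2, column 7 = 9: row 2 has {1,2,3,4,5,6,7,8}; col 7 has {1,2,3,4,5,6,7}; box has {1,2,3,4,5,6,7} → only 9 remains.
row 3, column 1 = 2: row 3 has {1,3,5,6,7}; col 1 has {3,4,6,8,9}; box has {1,3,5,6,7,8,9} → only 2 remains.
row 3, column 3 = 4: row 3 has {1,2,3,5,6,7}; col 3 has {3,5,6,7,8,9}; box has {1,2,3,5,6,7,8,9}; main diagonal has {1,2,3,5,6,7,8,9} → only 4 remains.
row 3, column 6 = 9: row 3 has {1,2,3,4,5,6,7}; col 6 has {1,2,3,4,5,6,7,8}; box has {1,2,3,4,5,6,7,8} → only 9 remains.
row 3, column 8 = 8: row 3 has {1,2,3,4,5,6,7,9}; col 8 has {1,2,3,4,5,6,7}; box has {1,2,3,4,5,6,7,9} → only 8 remains.
row 4, column 3 = 1: row 4 has {2,3,4,6,9}; col 3 has {3,4,5,6,7,8,9}; box has {2,3,4,6,8,9} → only 1 remains.
row 4, column 5 = 8: row 4 has {1,2,3,4,6,9}; col 5 has {3,4,5,6,7}; box has {1,3,4,5,6,7,9} → only 8 remains.
row 4, column 9 = 7: row 4 has {1,2,3,4,6,8,9}; col 9 has {2,3,4,5,6}; box has {1,2,3,4,5,6} → only 7 remains.
row 6, column 1 = 7: row 6 has {1,3,4,5,6}; col 1 has {2,3,4,6,8,9}; box has {1,2,3,4,6,8,9} → only 7 remains.
row 6, column 5 = 2: row 6 has {1,3,4,5,6,7}; col 5 has {3,4,5,6,7,8}; box has {1,3,4,5,6,7,8,9} → only 2 remains.
row 6, column 8 = 9: row 6 has {1,2,3,4,5,6,7}; col 8 has {1,2,3,4,5,6,7,8}; box has {1,2,3,4,5,6,7} → only 9 remains.
row 6, column 9 = 8: row 6 has {1,2,3,4,5,6,7,9}; col 9 has {2,3,4,5,6,7}; box has {1,2,3,4,5,6,7,9} → only 8 remains.
row 8, column 1 = 1: row 8 has {3,4,5,6,7}; col 1 has {2,3,4,6,7,8,9}; box has {3,4,5,6,7,8,9} → only 1 remains.
row 8, column 4 = 2: row 8 has {1,3,4,5,6,7}; col 4 has {1,3,4,5,6,7,8,9}; box has {3,4,5,6,7,8} → only 2 remains.
row 8, column 7 = 8: row 8 has {1,2,3,4,5,6,7}; col 7 has {1,2,3,4,5,6,7,9}; box has {2,3,4,5,6,7} → only 8 remains.
row 8, column 9 = 9: row 8 has {1,2,3,4,5,6,7,8}; col 9 has {2,3,4,5,6,7,8}; box has {2,3,4,5,6,7,8} → only 9 remains.
row 9, column 3 = 2: row 9 has {3,4,5,6,7,8,9}; col 3 has {1,3,4,5,6,7,8,9}; box has {1,3,4,5,6,7,8,9} → only 2 remains.
row 9, column 5 = 1: row 9 has {2,3,4,5,6,7,8,9}; col 5 has {2,3,4,5,6,7,8}; box has {2,3,4,5,6,7,8} → only 1 remains.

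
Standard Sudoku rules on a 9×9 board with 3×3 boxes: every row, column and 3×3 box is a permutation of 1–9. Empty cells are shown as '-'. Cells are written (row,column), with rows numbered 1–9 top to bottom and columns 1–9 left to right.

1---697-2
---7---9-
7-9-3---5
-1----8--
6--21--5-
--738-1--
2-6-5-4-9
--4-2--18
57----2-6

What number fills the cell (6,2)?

5

(2,5) = 4 (sole candidate).
(3,7) = 6 (sole candidate).
(6,9) = 4 (sole candidate).
(9,5) = 9 (sole candidate).
(9,8) = 3 (sole candidate).
(2,7) = 3 (sole candidate).
(2,9) = 1 (sole candidate).
(4,5) = 7 (sole candidate).
(4,9) = 3 (sole candidate).
(5,6) = 4 (sole candidate).
(5,7) = 9 (sole candidate).
(5,9) = 7 (sole candidate).
(6,1) = 9 (sole candidate).
(7,8) = 7 (sole candidate).
(8,1) = 3 (sole candidate).
(8,2) = 9 (sole candidate).
(8,4) = 6 (sole candidate).
(8,6) = 7 (sole candidate).
(8,7) = 5 (sole candidate).
(2,1) = 8 (sole candidate).
(4,1) = 4 (sole candidate).
(7,2) = 8 (sole candidate).
(7,4) = 1 (sole candidate).
(7,6) = 3 (sole candidate).
(9,3) = 1 (sole candidate).
(9,6) = 8 (sole candidate).
(3,4) = 8 (sole candidate).
(3,8) = 4 (sole candidate).
(5,2) = 3 (sole candidate).
(5,3) = 8 (sole candidate).
(9,4) = 4 (sole candidate).
(1,4) = 5 (sole candidate).
(1,8) = 8 (sole candidate).
(2,6) = 2 (sole candidate).
(3,2) = 2 (sole candidate).
(3,6) = 1 (sole candidate).
(4,4) = 9 (sole candidate).
(6,2) = 5: row 6 has {1,3,4,7,8,9}; col 2 has {1,2,3,7,8,9}; box has {1,3,4,6,7,8,9} → only 5 remains.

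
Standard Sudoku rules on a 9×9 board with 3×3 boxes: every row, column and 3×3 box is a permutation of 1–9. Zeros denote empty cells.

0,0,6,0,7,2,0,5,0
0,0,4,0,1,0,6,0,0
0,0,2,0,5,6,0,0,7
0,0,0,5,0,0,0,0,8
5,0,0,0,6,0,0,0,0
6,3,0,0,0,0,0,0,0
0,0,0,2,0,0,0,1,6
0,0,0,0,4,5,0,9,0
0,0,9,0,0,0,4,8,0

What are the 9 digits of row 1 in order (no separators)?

386472951

row 9, column 5 = 3 (sole candidate).
row 2, column 2 = 5 (hidden single in row 2).
row 2, column 1 = 7 (hidden single in row 2).
row 4, column 8 = 6 (hidden single in row 4).
row 9, column 9 = 5 (hidden single in row 9).
row 6, column 7 = 5 (hidden single in row 6).
row 7, column 3 = 5 (hidden single in row 7).
row 8, column 3 = 3 (hidden single in column 3).
row 8, column 9 = 2 (sole candidate).
row 8, column 7 = 7 (sole candidate).
row 7, column 7 = 3 (sole candidate).
row 2, column 8 = 2 (hidden single in row 2).
row 4, column 6 = 3 (hidden single in row 4).
row 6, column 5 = 2 (hidden single in row 6).
row 4, column 5 = 9 (sole candidate).
row 7, column 5 = 8 (sole candidate).
row 7, column 1 = 4 (sole candidate).
row 7, column 2 = 7 (sole candidate).
row 7, column 6 = 9 (sole candidate).
row 2, column 6 = 8 (sole candidate).
row 4, column 2 = 4 (hidden single in row 4).
row 4, column 3 = 7 (hidden single in row 4).
row 6, column 9 = 9 (hidden single in row 6).
row 2, column 9 = 3 (sole candidate).
row 3, column 8 = 4 (sole candidate).
row 6, column 8 = 7 (sole candidate).
row 1, column 9 = 1: row 1 has {2,5,6,7}; col 9 has {2,3,5,6,7,8,9}; box has {2,3,4,5,6,7} → only 1 remains.
row 2, column 4 = 9 (sole candidate).
row 3, column 4 = 3 (sole candidate).
row 5, column 8 = 3 (sole candidate).
row 5, column 9 = 4 (sole candidate).
row 1, column 4 = 4: row 1 has {1,2,5,6,7}; col 4 has {2,3,5,9}; box has {1,2,3,5,6,7,8,9} → only 4 remains.
row 1, column 1 = 3: in row 1, 3 can only go here (every other open cell in that row sees a 3).
row 5, column 2 = 9 (hidden single in row 5).
row 1, column 2 = 8: row 1 has {1,2,3,4,5,6,7}; col 2 has {3,4,5,7,9}; box has {2,3,4,5,6,7} → only 8 remains.
row 1, column 7 = 9: row 1 has {1,2,3,4,5,6,7,8}; col 7 has {3,4,5,6,7}; box has {1,2,3,4,5,6,7} → only 9 remains.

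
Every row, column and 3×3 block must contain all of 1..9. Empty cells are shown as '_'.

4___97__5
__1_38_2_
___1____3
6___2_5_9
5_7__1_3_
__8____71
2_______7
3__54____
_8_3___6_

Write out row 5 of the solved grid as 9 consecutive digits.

527981634

row 6, column 1 = 9: row 6 has {1,7,8}; col 1 has {2,3,4,5,6}; box has {5,6,7,8} → only 9 remains.
row 2, column 1 = 7: row 2 has {1,2,3,8}; col 1 has {2,3,4,5,6,9}; box has {1,4} → only 7 remains.
row 3, column 1 = 8: row 3 has {1,3}; col 1 has {2,3,4,5,6,7,9}; box has {1,4,7} → only 8 remains.
row 9, column 1 = 1: row 9 has {3,6,8}; col 1 has {2,3,4,5,6,7,8,9}; box has {2,3,8} → only 1 remains.
row 9, column 5 = 7: row 9 has {1,3,6,8}; col 5 has {2,3,4,9}; box has {3,4,5} → only 7 remains.
row 2, column 2 = 5: in row 2, 5 can only go here (every other open cell in that row sees a 5).
row 2, column 7 = 9: in row 2, 9 can only go here (every other open cell in that row sees a 9).
row 3, column 8 = 4: row 3 has {1,3,8}; col 8 has {2,3,6,7}; box has {2,3,5,9} → only 4 remains.
row 4, column 8 = 8: row 4 has {2,5,6,9}; col 8 has {2,3,4,6,7}; box has {1,3,5,7,9} → only 8 remains.
row 1, column 8 = 1: row 1 has {4,5,7,9}; col 8 has {2,3,4,6,7,8}; box has {2,3,4,5,9} → only 1 remains.
row 2, column 9 = 6: row 2 has {1,2,3,5,7,8,9}; col 9 has {1,3,5,7,9}; box has {1,2,3,4,5,9} → only 6 remains.
row 3, column 7 = 7: row 3 has {1,3,4,8}; col 7 has {5,9}; box has {1,2,3,4,5,6,9} → only 7 remains.
row 8, column 8 = 9: row 8 has {3,4,5}; col 8 has {1,2,3,4,6,7,8}; box has {6,7} → only 9 remains.
row 1, column 7 = 8: row 1 has {1,4,5,7,9}; col 7 has {5,7,9}; box has {1,2,3,4,5,6,7,9} → only 8 remains.
row 2, column 4 = 4: row 2 has {1,2,3,5,6,7,8,9}; col 4 has {1,3,5}; box has {1,3,7,8,9} → only 4 remains.
row 4, column 4 = 7: row 4 has {2,5,6,8,9}; col 4 has {1,3,4,5}; box has {1,2} → only 7 remains.
row 6, column 4 = 6: row 6 has {1,7,8,9}; col 4 has {1,3,4,5,7}; box has {1,2,7} → only 6 remains.
row 6, column 5 = 5: row 6 has {1,6,7,8,9}; col 5 has {2,3,4,7,9}; box has {1,2,6,7} → only 5 remains.
row 7, column 8 = 5: row 7 has {2,7}; col 8 has {1,2,3,4,6,7,8,9}; box has {6,7,9} → only 5 remains.
row 8, column 3 = 6: row 8 has {3,4,5,9}; col 3 has {1,7,8}; box has {1,2,3,8} → only 6 remains.
row 8, column 6 = 2: row 8 has {3,4,5,6,9}; col 6 has {1,7,8}; box has {3,4,5,7} → only 2 remains.
row 8, column 7 = 1: row 8 has {2,3,4,5,6,9}; col 7 has {5,7,8,9}; box has {5,6,7,9} → only 1 remains.
row 8, column 9 = 8: row 8 has {1,2,3,4,5,6,9}; col 9 has {1,3,5,6,7,9}; box has {1,5,6,7,9} → only 8 remains.
row 9, column 6 = 9: row 9 has {1,3,6,7,8}; col 6 has {1,2,7,8}; box has {2,3,4,5,7} → only 9 remains.
row 1, column 4 = 2: row 1 has {1,4,5,7,8,9}; col 4 has {1,3,4,5,6,7}; box has {1,3,4,7,8,9} → only 2 remains.
row 3, column 5 = 6: row 3 has {1,3,4,7,8}; col 5 has {2,3,4,5,7,9}; box has {1,2,3,4,7,8,9} → only 6 remains.
row 3, column 6 = 5: row 3 has {1,3,4,6,7,8}; col 6 has {1,2,7,8,9}; box has {1,2,3,4,6,7,8,9} → only 5 remains.
row 5, column 5 = 8: row 5 has {1,3,5,7}; col 5 has {2,3,4,5,6,7,9}; box has {1,2,5,6,7} → only 8 remains.
row 7, column 4 = 8: row 7 has {2,5,7}; col 4 has {1,2,3,4,5,6,7}; box has {2,3,4,5,7,9} → only 8 remains.
row 7, column 5 = 1: row 7 has {2,5,7,8}; col 5 has {2,3,4,5,6,7,8,9}; box has {2,3,4,5,7,8,9} → only 1 remains.
row 7, column 6 = 6: row 7 has {1,2,5,7,8}; col 6 has {1,2,5,7,8,9}; box has {1,2,3,4,5,7,8,9} → only 6 remains.
row 8, column 2 = 7: row 8 has {1,2,3,4,5,6,8,9}; col 2 has {5,8}; box has {1,2,3,6,8} → only 7 remains.
row 1, column 3 = 3: row 1 has {1,2,4,5,7,8,9}; col 3 has {1,6,7,8}; box has {1,4,5,7,8} → only 3 remains.
row 4, column 3 = 4: row 4 has {2,5,6,7,8,9}; col 3 has {1,3,6,7,8}; box has {5,6,7,8,9} → only 4 remains.
row 4, column 6 = 3: row 4 has {2,4,5,6,7,8,9}; col 6 has {1,2,5,6,7,8,9}; box has {1,2,5,6,7,8} → only 3 remains.
row 5, column 2 = 2: row 5 has {1,3,5,7,8}; col 2 has {5,7,8}; box has {4,5,6,7,8,9} → only 2 remains.
row 5, column 4 = 9: row 5 has {1,2,3,5,7,8}; col 4 has {1,2,3,4,5,6,7,8}; box has {1,2,3,5,6,7,8} → only 9 remains.
row 5, column 9 = 4: row 5 has {1,2,3,5,7,8,9}; col 9 has {1,3,5,6,7,8,9}; box has {1,3,5,7,8,9} → only 4 remains.
row 6, column 2 = 3: row 6 has {1,5,6,7,8,9}; col 2 has {2,5,7,8}; box has {2,4,5,6,7,8,9} → only 3 remains.
row 6, column 6 = 4: row 6 has {1,3,5,6,7,8,9}; col 6 has {1,2,3,5,6,7,8,9}; box has {1,2,3,5,6,7,8,9} → only 4 remains.
row 6, column 7 = 2: row 6 has {1,3,4,5,6,7,8,9}; col 7 has {1,5,7,8,9}; box has {1,3,4,5,7,8,9} → only 2 remains.
row 7, column 3 = 9: row 7 has {1,2,5,6,7,8}; col 3 has {1,3,4,6,7,8}; box has {1,2,3,6,7,8} → only 9 remains.
row 9, column 3 = 5: row 9 has {1,3,6,7,8,9}; col 3 has {1,3,4,6,7,8,9}; box has {1,2,3,6,7,8,9} → only 5 remains.
row 9, column 7 = 4: row 9 has {1,3,5,6,7,8,9}; col 7 has {1,2,5,7,8,9}; box has {1,5,6,7,8,9} → only 4 remains.
row 9, column 9 = 2: row 9 has {1,3,4,5,6,7,8,9}; col 9 has {1,3,4,5,6,7,8,9}; box has {1,4,5,6,7,8,9} → only 2 remains.
row 1, column 2 = 6: row 1 has {1,2,3,4,5,7,8,9}; col 2 has {2,3,5,7,8}; box has {1,3,4,5,7,8} → only 6 remains.
row 3, column 2 = 9: row 3 has {1,3,4,5,6,7,8}; col 2 has {2,3,5,6,7,8}; box has {1,3,4,5,6,7,8} → only 9 remains.
row 3, column 3 = 2: row 3 has {1,3,4,5,6,7,8,9}; col 3 has {1,3,4,5,6,7,8,9}; box has {1,3,4,5,6,7,8,9} → only 2 remains.
row 4, column 2 = 1: row 4 has {2,3,4,5,6,7,8,9}; col 2 has {2,3,5,6,7,8,9}; box has {2,3,4,5,6,7,8,9} → only 1 remains.
row 5, column 7 = 6: row 5 has {1,2,3,4,5,7,8,9}; col 7 has {1,2,4,5,7,8,9}; box has {1,2,3,4,5,7,8,9} → only 6 remains.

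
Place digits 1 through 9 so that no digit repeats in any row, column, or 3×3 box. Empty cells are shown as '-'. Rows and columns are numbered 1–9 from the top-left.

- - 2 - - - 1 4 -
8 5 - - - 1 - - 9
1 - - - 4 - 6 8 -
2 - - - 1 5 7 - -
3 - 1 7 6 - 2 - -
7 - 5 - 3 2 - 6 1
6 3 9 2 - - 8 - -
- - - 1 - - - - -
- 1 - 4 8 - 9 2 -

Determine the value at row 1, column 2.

row 1, column 1 = 9: row 1 has {1,2,4}; col 1 has {1,2,3,6,7,8}; box has {1,2,5,8} → only 9 remains.
row 2, column 7 = 3: row 2 has {1,5,8,9}; col 7 has {1,2,6,7,8,9}; box has {1,4,6,8,9} → only 3 remains.
row 2, column 8 = 7: row 2 has {1,3,5,8,9}; col 8 has {2,4,6,8}; box has {1,3,4,6,8,9} → only 7 remains.
row 3, column 2 = 7: row 3 has {1,4,6,8}; col 2 has {1,3,5}; box has {1,2,5,8,9} → only 7 remains.
row 3, column 3 = 3: row 3 has {1,4,6,7,8}; col 3 has {1,2,5,9}; box has {1,2,5,7,8,9} → only 3 remains.
row 3, column 6 = 9: row 3 has {1,3,4,6,7,8}; col 6 has {1,2,5}; box has {1,4} → only 9 remains.
row 6, column 7 = 4: row 6 has {1,2,3,5,6,7}; col 7 has {1,2,3,6,7,8,9}; box has {1,2,6,7} → only 4 remains.
row 7, column 6 = 7: row 7 has {2,3,6,8,9}; col 6 has {1,2,5,9}; box has {1,2,4,8} → only 7 remains.
row 8, column 7 = 5: row 8 has {1}; col 7 has {1,2,3,4,6,7,8,9}; box has {2,8,9} → only 5 remains.
row 8, column 8 = 3: row 8 has {1,5}; col 8 has {2,4,6,7,8}; box has {2,5,8,9} → only 3 remains.
row 9, column 1 = 5: row 9 has {1,2,4,8,9}; col 1 has {1,2,3,6,7,8,9}; box has {1,3,6,9} → only 5 remains.
row 9, column 3 = 7: row 9 has {1,2,4,5,8,9}; col 3 has {1,2,3,5,9}; box has {1,3,5,6,9} → only 7 remains.
row 9, column 9 = 6: row 9 has {1,2,4,5,7,8,9}; col 9 has {1,9}; box has {2,3,5,8,9} → only 6 remains.
row 1, column 2 = 6: row 1 has {1,2,4,9}; col 2 has {1,3,5,7}; box has {1,2,3,5,7,8,9} → only 6 remains.

6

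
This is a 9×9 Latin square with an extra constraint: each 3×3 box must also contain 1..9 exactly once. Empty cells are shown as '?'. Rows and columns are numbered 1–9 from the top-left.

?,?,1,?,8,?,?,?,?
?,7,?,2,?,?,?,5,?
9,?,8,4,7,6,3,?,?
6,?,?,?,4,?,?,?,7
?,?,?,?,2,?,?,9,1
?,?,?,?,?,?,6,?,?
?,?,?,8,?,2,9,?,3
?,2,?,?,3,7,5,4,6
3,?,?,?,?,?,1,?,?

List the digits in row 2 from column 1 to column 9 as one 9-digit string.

r2c1 = 4: row 2 has {2,5,7}; col 1 has {3,6,9}; box has {1,7,8,9} → only 4 remains.
r2c7 = 8: row 2 has {2,4,5,7}; col 7 has {1,3,5,6,9}; box has {3,5} → only 8 remains.
r2c9 = 9: row 2 has {2,4,5,7,8}; col 9 has {1,3,6,7}; box has {3,5,8} → only 9 remains.
r3c2 = 5: row 3 has {3,4,6,7,8,9}; col 2 has {2,7}; box has {1,4,7,8,9} → only 5 remains.
r3c9 = 2: row 3 has {3,4,5,6,7,8,9}; col 9 has {1,3,6,7,9}; box has {3,5,8,9} → only 2 remains.
r4c7 = 2: row 4 has {4,6,7}; col 7 has {1,3,5,6,8,9}; box has {1,6,7,9} → only 2 remains.
r5c7 = 4: row 5 has {1,2,9}; col 7 has {1,2,3,5,6,8,9}; box has {1,2,6,7,9} → only 4 remains.
r7c8 = 7: row 7 has {2,3,8,9}; col 8 has {4,5,9}; box has {1,3,4,5,6,9} → only 7 remains.
r8c3 = 9: row 8 has {2,3,4,5,6,7}; col 3 has {1,8}; box has {2,3} → only 9 remains.
r8c4 = 1: row 8 has {2,3,4,5,6,7,9}; col 4 has {2,4,8}; box has {2,3,7,8} → only 1 remains.
r9c9 = 8: row 9 has {1,3}; col 9 has {1,2,3,6,7,9}; box has {1,3,4,5,6,7,9} → only 8 remains.
r1c1 = 2: row 1 has {1,8}; col 1 has {3,4,6,9}; box has {1,4,5,7,8,9} → only 2 remains.
r1c7 = 7: row 1 has {1,2,8}; col 7 has {1,2,3,4,5,6,8,9}; box has {2,3,5,8,9} → only 7 remains.
r1c8 = 6: row 1 has {1,2,7,8}; col 8 has {4,5,7,9}; box has {2,3,5,7,8,9} → only 6 remains.
r1c9 = 4: row 1 has {1,2,6,7,8}; col 9 has {1,2,3,6,7,8,9}; box has {2,3,5,6,7,8,9} → only 4 remains.
r2c5 = 1: row 2 has {2,4,5,7,8,9}; col 5 has {2,3,4,7,8}; box has {2,4,6,7,8} → only 1 remains.
r2c6 = 3: row 2 has {1,2,4,5,7,8,9}; col 6 has {2,6,7}; box has {1,2,4,6,7,8} → only 3 remains.
r3c8 = 1: row 3 has {2,3,4,5,6,7,8,9}; col 8 has {4,5,6,7,9}; box has {2,3,4,5,6,7,8,9} → only 1 remains.
r6c9 = 5: row 6 has {6}; col 9 has {1,2,3,4,6,7,8,9}; box has {1,2,4,6,7,9} → only 5 remains.
r8c1 = 8: row 8 has {1,2,3,4,5,6,7,9}; col 1 has {2,3,4,6,9}; box has {2,3,9} → only 8 remains.
r9c8 = 2: row 9 has {1,3,8}; col 8 has {1,4,5,6,7,9}; box has {1,3,4,5,6,7,8,9} → only 2 remains.
r1c2 = 3: row 1 has {1,2,4,6,7,8}; col 2 has {2,5,7}; box has {1,2,4,5,7,8,9} → only 3 remains.
r2c3 = 6: row 2 has {1,2,3,4,5,7,8,9}; col 3 has {1,8,9}; box has {1,2,3,4,5,7,8,9} → only 6 remains.

476213859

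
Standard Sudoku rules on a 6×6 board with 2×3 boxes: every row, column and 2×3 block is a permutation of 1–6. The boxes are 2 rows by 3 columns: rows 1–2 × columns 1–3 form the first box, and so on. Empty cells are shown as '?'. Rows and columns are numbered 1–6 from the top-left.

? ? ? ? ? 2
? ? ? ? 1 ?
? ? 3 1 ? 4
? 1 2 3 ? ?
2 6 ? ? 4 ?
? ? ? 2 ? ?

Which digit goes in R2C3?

R3C2 = 5: row 3 has {1,3,4}; col 2 has {1,6}; box has {1,2,3} → only 5 remains.
R5C4 = 5: row 5 has {2,4,6}; col 4 has {1,2,3}; box has {2,4} → only 5 remains.
R3C1 = 6: row 3 has {1,3,4,5}; col 1 has {2}; box has {1,2,3,5} → only 6 remains.
R3C5 = 2: row 3 has {1,3,4,5,6}; col 5 has {1,4}; box has {1,3,4} → only 2 remains.
R4C1 = 4: row 4 has {1,2,3}; col 1 has {2,6}; box has {1,2,3,5,6} → only 4 remains.
R5C3 = 1: row 5 has {2,4,5,6}; col 3 has {2,3}; box has {2,6} → only 1 remains.
R5C6 = 3: row 5 has {1,2,4,5,6}; col 6 has {2,4}; box has {2,4,5} → only 3 remains.
R6C5 = 6: row 6 has {2}; col 5 has {1,2,4}; box has {2,3,4,5} → only 6 remains.
R6C6 = 1: row 6 has {2,6}; col 6 has {2,3,4}; box has {2,3,4,5,6} → only 1 remains.
R4C5 = 5: row 4 has {1,2,3,4}; col 5 has {1,2,4,6}; box has {1,2,3,4} → only 5 remains.
R4C6 = 6: row 4 has {1,2,3,4,5}; col 6 has {1,2,3,4}; box has {1,2,3,4,5} → only 6 remains.
R1C5 = 3: row 1 has {2}; col 5 has {1,2,4,5,6}; box has {1,2} → only 3 remains.
R2C6 = 5: row 2 has {1}; col 6 has {1,2,3,4,6}; box has {1,2,3} → only 5 remains.
R1C2 = 4: row 1 has {2,3}; col 2 has {1,5,6}; box has {} → only 4 remains.
R1C4 = 6: row 1 has {2,3,4}; col 4 has {1,2,3,5}; box has {1,2,3,5} → only 6 remains.
R2C1 = 3: row 2 has {1,5}; col 1 has {2,4,6}; box has {4} → only 3 remains.
R2C2 = 2: row 2 has {1,3,5}; col 2 has {1,4,5,6}; box has {3,4} → only 2 remains.
R2C3 = 6: row 2 has {1,2,3,5}; col 3 has {1,2,3}; box has {2,3,4} → only 6 remains.

6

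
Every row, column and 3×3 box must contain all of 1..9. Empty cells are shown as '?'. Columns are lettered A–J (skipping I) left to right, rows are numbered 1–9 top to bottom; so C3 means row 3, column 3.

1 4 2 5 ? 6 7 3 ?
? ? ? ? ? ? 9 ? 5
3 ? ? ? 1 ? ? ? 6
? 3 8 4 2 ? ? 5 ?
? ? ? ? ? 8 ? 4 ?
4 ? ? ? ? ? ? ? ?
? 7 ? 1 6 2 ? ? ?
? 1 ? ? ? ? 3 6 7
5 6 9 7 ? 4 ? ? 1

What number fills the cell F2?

J1 = 8: row 1 has {1,2,3,4,5,6,7}; col 9 has {1,5,6,7}; box has {3,5,6,7,9} → only 8 remains.
B2 = 8: row 2 has {5,9}; col 2 has {1,3,4,6,7}; box has {1,2,3,4} → only 8 remains.
H3 = 2: row 3 has {1,3,6}; col 8 has {3,4,5,6}; box has {3,5,6,7,8,9} → only 2 remains.
J4 = 9: row 4 has {2,3,4,5,8}; col 9 has {1,5,6,7,8}; box has {4,5} → only 9 remains.
A7 = 8: row 7 has {1,2,6,7}; col 1 has {1,3,4,5}; box has {1,5,6,7,9} → only 8 remains.
H7 = 9: row 7 has {1,2,6,7,8}; col 8 has {2,3,4,5,6}; box has {1,3,6,7} → only 9 remains.
J7 = 4: row 7 has {1,2,6,7,8,9}; col 9 has {1,5,6,7,8,9}; box has {1,3,6,7,9} → only 4 remains.
A8 = 2: row 8 has {1,3,6,7}; col 1 has {1,3,4,5,8}; box has {1,5,6,7,8,9} → only 2 remains.
C8 = 4: row 8 has {1,2,3,6,7}; col 3 has {2,8,9}; box has {1,2,5,6,7,8,9} → only 4 remains.
H9 = 8: row 9 has {1,4,5,6,7,9}; col 8 has {2,3,4,5,6,9}; box has {1,3,4,6,7,9} → only 8 remains.
E1 = 9: row 1 has {1,2,3,4,5,6,7,8}; col 5 has {1,2,6}; box has {1,5,6} → only 9 remains.
H2 = 1: row 2 has {5,8,9}; col 8 has {2,3,4,5,6,8,9}; box has {2,3,5,6,7,8,9} → only 1 remains.
D3 = 8: row 3 has {1,2,3,6}; col 4 has {1,4,5,7}; box has {1,5,6,9} → only 8 remains.
F3 = 7: row 3 has {1,2,3,6,8}; col 6 has {2,4,6,8}; box has {1,5,6,8,9} → only 7 remains.
G3 = 4: row 3 has {1,2,3,6,7,8}; col 7 has {3,7,9}; box has {1,2,3,5,6,7,8,9} → only 4 remains.
F4 = 1: row 4 has {2,3,4,5,8,9}; col 6 has {2,4,6,7,8}; box has {2,4,8} → only 1 remains.
G4 = 6: row 4 has {1,2,3,4,5,8,9}; col 7 has {3,4,7,9}; box has {4,5,9} → only 6 remains.
H6 = 7: row 6 has {4}; col 8 has {1,2,3,4,5,6,8,9}; box has {4,5,6,9} → only 7 remains.
C7 = 3: row 7 has {1,2,4,6,7,8,9}; col 3 has {2,4,8,9}; box has {1,2,4,5,6,7,8,9} → only 3 remains.
G7 = 5: row 7 has {1,2,3,4,6,7,8,9}; col 7 has {3,4,6,7,9}; box has {1,3,4,6,7,8,9} → only 5 remains.
D8 = 9: row 8 has {1,2,3,4,6,7}; col 4 has {1,4,5,7,8}; box has {1,2,4,6,7} → only 9 remains.
F8 = 5: row 8 has {1,2,3,4,6,7,9}; col 6 has {1,2,4,6,7,8}; box has {1,2,4,6,7,9} → only 5 remains.
E9 = 3: row 9 has {1,4,5,6,7,8,9}; col 5 has {1,2,6,9}; box has {1,2,4,5,6,7,9} → only 3 remains.
G9 = 2: row 9 has {1,3,4,5,6,7,8,9}; col 7 has {3,4,5,6,7,9}; box has {1,3,4,5,6,7,8,9} → only 2 remains.
E2 = 4: row 2 has {1,5,8,9}; col 5 has {1,2,3,6,9}; box has {1,5,6,7,8,9} → only 4 remains.
F2 = 3: row 2 has {1,4,5,8,9}; col 6 has {1,2,4,5,6,7,8}; box has {1,4,5,6,7,8,9} → only 3 remains.

3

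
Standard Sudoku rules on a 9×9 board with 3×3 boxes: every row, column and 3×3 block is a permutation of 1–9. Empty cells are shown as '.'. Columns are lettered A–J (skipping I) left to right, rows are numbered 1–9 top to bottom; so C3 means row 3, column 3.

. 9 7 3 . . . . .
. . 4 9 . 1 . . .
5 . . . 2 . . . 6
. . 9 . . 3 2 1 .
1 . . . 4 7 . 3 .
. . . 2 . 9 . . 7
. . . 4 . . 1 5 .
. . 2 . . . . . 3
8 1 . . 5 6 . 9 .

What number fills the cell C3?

F8 = 8 (sole candidate).
C9 = 3 (sole candidate).
D9 = 7 (sole candidate).
G9 = 4 (sole candidate).
J9 = 2 (sole candidate).
D3 = 8 (sole candidate).
F3 = 4 (sole candidate).
H3 = 7 (sole candidate).
C7 = 6 (sole candidate).
F7 = 2 (sole candidate).
J7 = 8 (sole candidate).
D8 = 1 (sole candidate).
E8 = 9 (sole candidate).
H8 = 6 (sole candidate).
E1 = 6 (sole candidate).
F1 = 5 (sole candidate).
G1 = 8 (sole candidate).
E2 = 7 (sole candidate).
H2 = 2 (sole candidate).
J2 = 5 (sole candidate).
B3 = 3 (sole candidate).
C3 = 1: row 3 has {2,3,4,5,6,7,8}; col 3 has {2,3,4,6,7,9}; box has {3,4,5,7,9} → only 1 remains.

1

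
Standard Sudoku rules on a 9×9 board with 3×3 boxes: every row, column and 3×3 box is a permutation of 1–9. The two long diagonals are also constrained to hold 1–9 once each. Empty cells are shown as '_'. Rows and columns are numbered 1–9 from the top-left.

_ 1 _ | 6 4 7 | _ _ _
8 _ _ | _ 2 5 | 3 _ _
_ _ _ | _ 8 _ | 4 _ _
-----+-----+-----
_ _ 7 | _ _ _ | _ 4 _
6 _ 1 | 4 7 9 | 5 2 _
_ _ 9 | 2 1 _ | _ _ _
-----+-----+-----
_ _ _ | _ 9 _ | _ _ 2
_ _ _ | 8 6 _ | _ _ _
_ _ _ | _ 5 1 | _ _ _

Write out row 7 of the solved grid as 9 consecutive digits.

768394152

row 3, column 6 = 3 (sole candidate).
row 4, column 5 = 3 (sole candidate).
row 7, column 6 = 4: row 7 has {2,9}; col 6 has {1,3,5,7,9}; box has {1,5,6,8,9} → only 4 remains.
row 8, column 6 = 2 (sole candidate).
row 4, column 4 = 5 (sole candidate).
row 4, column 1 = 2 (sole candidate).
row 4, column 2 = 8 (sole candidate).
row 4, column 6 = 6 (sole candidate).
row 5, column 2 = 3 (sole candidate).
row 5, column 9 = 8 (sole candidate).
row 6, column 6 = 8 (sole candidate).
row 2, column 9 = 7 (hidden single in row 2).
row 1, column 7 = 2 (hidden single in column 7).
row 1, column 8 = 8 (hidden single in row 1).
row 7, column 3 = 8: in row 7, 8 can only go here (every other open cell in that row sees an 8).
row 9, column 7 = 8 (hidden single in row 9).
row 3, column 3 = 2 (hidden single in main diagonal).
row 9, column 2 = 2 (hidden single in row 9).
row 2, column 8 = 1 (hidden single in anti-diagonal).
row 9, column 1 = 3 (hidden single in anti-diagonal).
row 1, column 1 = 9 (sole candidate).
row 1, column 9 = 5 (sole candidate).
row 2, column 4 = 9 (sole candidate).
row 3, column 4 = 1 (sole candidate).
row 8, column 2 = 9 (sole candidate).
row 8, column 8 = 3 (sole candidate).
row 9, column 4 = 7 (sole candidate).
row 1, column 3 = 3 (sole candidate).
row 7, column 4 = 3: row 7 has {2,4,8,9}; col 4 has {1,2,4,5,6,7,8,9}; box has {1,2,4,5,6,7,8,9} → only 3 remains.
row 6, column 9 = 3 (hidden single in row 6).
row 9, column 8 = 9 (hidden single in row 9).
row 3, column 8 = 6 (sole candidate).
row 3, column 9 = 9 (sole candidate).
row 4, column 9 = 1 (sole candidate).
row 6, column 8 = 7 (sole candidate).
row 7, column 8 = 5: row 7 has {2,3,4,8,9}; col 8 has {1,2,3,4,6,7,8,9}; box has {2,3,8,9} → only 5 remains.
row 8, column 9 = 4 (sole candidate).
row 9, column 9 = 6 (sole candidate).
row 2, column 2 = 4 (sole candidate).
row 2, column 3 = 6 (sole candidate).
row 4, column 7 = 9 (sole candidate).
row 6, column 2 = 5 (sole candidate).
row 6, column 7 = 6 (sole candidate).
row 7, column 7 = 1: row 7 has {2,3,4,5,8,9}; col 7 has {2,3,4,5,6,8,9}; box has {2,3,4,5,6,8,9}; main diagonal has {2,3,4,5,6,7,8,9} → only 1 remains.
row 8, column 3 = 5 (sole candidate).
row 8, column 7 = 7 (sole candidate).
row 9, column 3 = 4 (sole candidate).
row 3, column 2 = 7 (sole candidate).
row 6, column 1 = 4 (sole candidate).
row 7, column 1 = 7: row 7 has {1,2,3,4,5,8,9}; col 1 has {2,3,4,6,8,9}; box has {2,3,4,5,8,9} → only 7 remains.
row 7, column 2 = 6: row 7 has {1,2,3,4,5,7,8,9}; col 2 has {1,2,3,4,5,7,8,9}; box has {2,3,4,5,7,8,9} → only 6 remains.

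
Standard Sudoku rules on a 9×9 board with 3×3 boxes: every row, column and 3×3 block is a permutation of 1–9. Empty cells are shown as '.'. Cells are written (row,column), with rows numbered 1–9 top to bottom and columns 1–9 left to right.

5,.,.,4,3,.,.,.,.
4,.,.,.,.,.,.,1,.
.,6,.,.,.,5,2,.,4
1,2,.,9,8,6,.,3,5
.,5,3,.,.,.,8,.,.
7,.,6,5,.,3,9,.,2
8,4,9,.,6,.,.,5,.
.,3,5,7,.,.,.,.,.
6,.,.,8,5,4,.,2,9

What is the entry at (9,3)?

1

(3,4) = 1 (sole candidate).
(4,3) = 4 (sole candidate).
(4,7) = 7 (sole candidate).
(5,1) = 9 (sole candidate).
(5,4) = 2 (sole candidate).
(6,2) = 8 (sole candidate).
(6,8) = 4 (sole candidate).
(7,4) = 3 (sole candidate).
(7,7) = 1 (sole candidate).
(7,9) = 7 (sole candidate).
(8,1) = 2 (sole candidate).
(9,7) = 3 (sole candidate).
(1,7) = 6 (sole candidate).
(1,9) = 8 (sole candidate).
(2,4) = 6 (sole candidate).
(2,7) = 5 (sole candidate).
(2,9) = 3 (sole candidate).
(3,1) = 3 (sole candidate).
(5,8) = 6 (sole candidate).
(5,9) = 1 (sole candidate).
(6,5) = 1 (sole candidate).
(7,6) = 2 (sole candidate).
(8,5) = 9 (sole candidate).
(8,6) = 1 (sole candidate).
(8,7) = 4 (sole candidate).
(8,8) = 8 (sole candidate).
(8,9) = 6 (sole candidate).
(3,5) = 7 (sole candidate).
(3,8) = 9 (sole candidate).
(5,5) = 4 (sole candidate).
(5,6) = 7 (sole candidate).
(1,6) = 9 (sole candidate).
(1,8) = 7 (sole candidate).
(2,5) = 2 (sole candidate).
(2,6) = 8 (sole candidate).
(3,3) = 8 (sole candidate).
(1,2) = 1 (sole candidate).
(1,3) = 2 (sole candidate).
(2,3) = 7 (sole candidate).
(9,2) = 7 (sole candidate).
(9,3) = 1: row 9 has {2,3,4,5,6,7,8,9}; col 3 has {2,3,4,5,6,7,8,9}; box has {2,3,4,5,6,7,8,9} → only 1 remains.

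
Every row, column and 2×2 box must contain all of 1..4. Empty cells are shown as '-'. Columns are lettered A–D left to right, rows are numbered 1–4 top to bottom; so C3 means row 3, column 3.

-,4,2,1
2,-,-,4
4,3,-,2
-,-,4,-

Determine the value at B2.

A1 = 3: row 1 has {1,2,4}; col 1 has {2,4}; box has {2,4} → only 3 remains.
B2 = 1: row 2 has {2,4}; col 2 has {3,4}; box has {2,3,4} → only 1 remains.

1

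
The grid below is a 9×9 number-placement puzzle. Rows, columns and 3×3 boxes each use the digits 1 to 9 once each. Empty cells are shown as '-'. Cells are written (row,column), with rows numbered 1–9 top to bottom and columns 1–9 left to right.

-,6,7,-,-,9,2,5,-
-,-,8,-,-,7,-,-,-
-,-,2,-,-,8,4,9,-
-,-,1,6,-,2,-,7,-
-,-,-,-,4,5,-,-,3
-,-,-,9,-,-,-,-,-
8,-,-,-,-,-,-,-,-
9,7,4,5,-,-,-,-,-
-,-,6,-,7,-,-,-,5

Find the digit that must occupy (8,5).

2

(5,3) = 9 (sole candidate).
(1,9) = 8 (hidden single in row 1).
(2,2) = 9 (hidden single in row 2).
(3,9) = 7 (hidden single in row 3).
(3,5) = 6 (hidden single in row 3).
(6,1) = 7 (hidden single in row 6).
(5,4) = 7 (hidden single in row 5).
(7,7) = 7 (hidden single in row 7).
(9,7) = 9 (hidden single in row 9).
(4,9) = 9 (hidden single in row 4).
(7,5) = 9 (hidden single in row 7).
(5,1) = 6 (hidden single in column 1).
(9,1) = 2 (hidden single in column 1).
(9,4) = 8 (hidden single in column 4).
(2,5) = 5 (hidden single in column 5).
(2,4) = 2 (hidden single in row 2).
(2,1) = 4 (hidden single in row 2).
(1,4) = 4 (hidden single in row 1).
(4,2) = 4 (hidden single in row 4).
(8,5) = 2: in column 5, 2 can only go here (every other open cell in that column sees a 2).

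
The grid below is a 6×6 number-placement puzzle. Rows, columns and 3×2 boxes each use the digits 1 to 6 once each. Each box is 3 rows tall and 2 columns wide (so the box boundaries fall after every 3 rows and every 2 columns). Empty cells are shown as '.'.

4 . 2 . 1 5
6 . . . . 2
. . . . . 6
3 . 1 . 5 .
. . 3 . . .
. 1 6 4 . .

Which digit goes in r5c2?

r1c2 = 3: row 1 has {1,2,4,5}; col 2 has {1}; box has {4,6} → only 3 remains.
r1c4 = 6: row 1 has {1,2,3,4,5}; col 4 has {4}; box has {2} → only 6 remains.
r2c2 = 5: row 2 has {2,6}; col 2 has {1,3}; box has {3,4,6} → only 5 remains.
r2c3 = 4: row 2 has {2,5,6}; col 3 has {1,2,3,6}; box has {2,6} → only 4 remains.
r2c5 = 3: row 2 has {2,4,5,6}; col 5 has {1,5}; box has {1,2,5,6} → only 3 remains.
r3c2 = 2: row 3 has {6}; col 2 has {1,3,5}; box has {3,4,5,6} → only 2 remains.
r3c3 = 5: row 3 has {2,6}; col 3 has {1,2,3,4,6}; box has {2,4,6} → only 5 remains.
r3c5 = 4: row 3 has {2,5,6}; col 5 has {1,3,5}; box has {1,2,3,5,6} → only 4 remains.
r4c4 = 2: row 4 has {1,3,5}; col 4 has {4,6}; box has {1,3,4,6} → only 2 remains.
r4c6 = 4: row 4 has {1,2,3,5}; col 6 has {2,5,6}; box has {5} → only 4 remains.
r5c4 = 5: row 5 has {3}; col 4 has {2,4,6}; box has {1,2,3,4,6} → only 5 remains.
r5c6 = 1: row 5 has {3,5}; col 6 has {2,4,5,6}; box has {4,5} → only 1 remains.
r6c5 = 2: row 6 has {1,4,6}; col 5 has {1,3,4,5}; box has {1,4,5} → only 2 remains.
r6c6 = 3: row 6 has {1,2,4,6}; col 6 has {1,2,4,5,6}; box has {1,2,4,5} → only 3 remains.
r2c4 = 1: row 2 has {2,3,4,5,6}; col 4 has {2,4,5,6}; box has {2,4,5,6} → only 1 remains.
r3c1 = 1: row 3 has {2,4,5,6}; col 1 has {3,4,6}; box has {2,3,4,5,6} → only 1 remains.
r3c4 = 3: row 3 has {1,2,4,5,6}; col 4 has {1,2,4,5,6}; box has {1,2,4,5,6} → only 3 remains.
r4c2 = 6: row 4 has {1,2,3,4,5}; col 2 has {1,2,3,5}; box has {1,3} → only 6 remains.
r5c1 = 2: row 5 has {1,3,5}; col 1 has {1,3,4,6}; box has {1,3,6} → only 2 remains.
r5c2 = 4: row 5 has {1,2,3,5}; col 2 has {1,2,3,5,6}; box has {1,2,3,6} → only 4 remains.

4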